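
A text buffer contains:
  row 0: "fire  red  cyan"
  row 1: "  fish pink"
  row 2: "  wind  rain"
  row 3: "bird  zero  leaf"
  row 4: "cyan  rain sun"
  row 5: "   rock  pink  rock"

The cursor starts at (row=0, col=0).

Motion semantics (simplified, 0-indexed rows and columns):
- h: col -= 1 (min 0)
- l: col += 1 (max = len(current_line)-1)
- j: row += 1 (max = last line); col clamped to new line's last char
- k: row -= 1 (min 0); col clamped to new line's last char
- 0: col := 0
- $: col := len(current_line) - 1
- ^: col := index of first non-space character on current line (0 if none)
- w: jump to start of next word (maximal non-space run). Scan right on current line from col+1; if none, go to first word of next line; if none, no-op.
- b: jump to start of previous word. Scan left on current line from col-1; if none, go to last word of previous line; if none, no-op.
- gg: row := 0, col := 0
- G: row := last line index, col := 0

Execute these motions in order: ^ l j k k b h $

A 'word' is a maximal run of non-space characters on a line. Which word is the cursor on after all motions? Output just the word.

After 1 (^): row=0 col=0 char='f'
After 2 (l): row=0 col=1 char='i'
After 3 (j): row=1 col=1 char='_'
After 4 (k): row=0 col=1 char='i'
After 5 (k): row=0 col=1 char='i'
After 6 (b): row=0 col=0 char='f'
After 7 (h): row=0 col=0 char='f'
After 8 ($): row=0 col=14 char='n'

Answer: cyan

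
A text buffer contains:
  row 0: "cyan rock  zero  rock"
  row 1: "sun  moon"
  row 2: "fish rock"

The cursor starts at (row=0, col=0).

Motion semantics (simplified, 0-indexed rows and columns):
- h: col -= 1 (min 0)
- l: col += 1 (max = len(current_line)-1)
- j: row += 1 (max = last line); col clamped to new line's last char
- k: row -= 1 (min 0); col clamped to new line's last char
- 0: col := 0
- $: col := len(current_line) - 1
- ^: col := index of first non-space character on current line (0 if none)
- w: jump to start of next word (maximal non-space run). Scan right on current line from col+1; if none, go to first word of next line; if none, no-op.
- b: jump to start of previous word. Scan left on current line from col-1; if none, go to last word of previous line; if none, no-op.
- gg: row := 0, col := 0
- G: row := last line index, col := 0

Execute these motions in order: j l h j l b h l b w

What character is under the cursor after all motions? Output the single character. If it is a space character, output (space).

After 1 (j): row=1 col=0 char='s'
After 2 (l): row=1 col=1 char='u'
After 3 (h): row=1 col=0 char='s'
After 4 (j): row=2 col=0 char='f'
After 5 (l): row=2 col=1 char='i'
After 6 (b): row=2 col=0 char='f'
After 7 (h): row=2 col=0 char='f'
After 8 (l): row=2 col=1 char='i'
After 9 (b): row=2 col=0 char='f'
After 10 (w): row=2 col=5 char='r'

Answer: r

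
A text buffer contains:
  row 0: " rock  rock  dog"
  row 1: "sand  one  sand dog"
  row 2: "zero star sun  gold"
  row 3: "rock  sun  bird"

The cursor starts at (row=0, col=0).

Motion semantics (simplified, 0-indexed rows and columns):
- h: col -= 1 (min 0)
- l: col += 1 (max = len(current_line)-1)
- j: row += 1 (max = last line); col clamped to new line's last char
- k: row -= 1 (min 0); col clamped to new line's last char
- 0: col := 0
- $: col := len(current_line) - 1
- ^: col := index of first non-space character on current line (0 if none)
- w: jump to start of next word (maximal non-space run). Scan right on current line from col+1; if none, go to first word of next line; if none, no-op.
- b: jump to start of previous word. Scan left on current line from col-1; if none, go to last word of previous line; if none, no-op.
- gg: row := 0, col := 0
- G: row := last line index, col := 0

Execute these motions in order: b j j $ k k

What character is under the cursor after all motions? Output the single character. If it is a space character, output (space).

After 1 (b): row=0 col=0 char='_'
After 2 (j): row=1 col=0 char='s'
After 3 (j): row=2 col=0 char='z'
After 4 ($): row=2 col=18 char='d'
After 5 (k): row=1 col=18 char='g'
After 6 (k): row=0 col=15 char='g'

Answer: g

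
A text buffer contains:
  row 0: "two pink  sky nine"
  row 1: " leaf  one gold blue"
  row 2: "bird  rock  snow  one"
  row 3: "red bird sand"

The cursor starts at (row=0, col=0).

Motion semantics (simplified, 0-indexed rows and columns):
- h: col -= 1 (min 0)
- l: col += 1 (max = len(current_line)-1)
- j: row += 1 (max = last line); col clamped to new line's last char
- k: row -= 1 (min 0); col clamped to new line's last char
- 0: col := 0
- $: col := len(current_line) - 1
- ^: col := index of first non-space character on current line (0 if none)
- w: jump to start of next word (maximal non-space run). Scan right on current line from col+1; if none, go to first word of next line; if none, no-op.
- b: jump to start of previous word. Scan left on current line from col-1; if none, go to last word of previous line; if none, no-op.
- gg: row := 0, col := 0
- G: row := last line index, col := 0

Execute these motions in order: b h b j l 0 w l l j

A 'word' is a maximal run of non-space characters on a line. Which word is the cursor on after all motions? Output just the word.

Answer: bird

Derivation:
After 1 (b): row=0 col=0 char='t'
After 2 (h): row=0 col=0 char='t'
After 3 (b): row=0 col=0 char='t'
After 4 (j): row=1 col=0 char='_'
After 5 (l): row=1 col=1 char='l'
After 6 (0): row=1 col=0 char='_'
After 7 (w): row=1 col=1 char='l'
After 8 (l): row=1 col=2 char='e'
After 9 (l): row=1 col=3 char='a'
After 10 (j): row=2 col=3 char='d'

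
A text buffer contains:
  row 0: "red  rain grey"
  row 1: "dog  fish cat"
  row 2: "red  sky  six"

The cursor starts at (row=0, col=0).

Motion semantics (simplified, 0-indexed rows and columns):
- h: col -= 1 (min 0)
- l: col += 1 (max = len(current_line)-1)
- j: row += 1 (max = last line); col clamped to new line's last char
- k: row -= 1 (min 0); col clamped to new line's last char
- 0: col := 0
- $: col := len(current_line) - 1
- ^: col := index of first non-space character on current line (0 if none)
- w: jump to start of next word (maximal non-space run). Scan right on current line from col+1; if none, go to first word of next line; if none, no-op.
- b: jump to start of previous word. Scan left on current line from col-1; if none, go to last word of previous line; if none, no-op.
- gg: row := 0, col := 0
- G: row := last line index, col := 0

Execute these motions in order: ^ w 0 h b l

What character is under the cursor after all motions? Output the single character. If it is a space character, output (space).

After 1 (^): row=0 col=0 char='r'
After 2 (w): row=0 col=5 char='r'
After 3 (0): row=0 col=0 char='r'
After 4 (h): row=0 col=0 char='r'
After 5 (b): row=0 col=0 char='r'
After 6 (l): row=0 col=1 char='e'

Answer: e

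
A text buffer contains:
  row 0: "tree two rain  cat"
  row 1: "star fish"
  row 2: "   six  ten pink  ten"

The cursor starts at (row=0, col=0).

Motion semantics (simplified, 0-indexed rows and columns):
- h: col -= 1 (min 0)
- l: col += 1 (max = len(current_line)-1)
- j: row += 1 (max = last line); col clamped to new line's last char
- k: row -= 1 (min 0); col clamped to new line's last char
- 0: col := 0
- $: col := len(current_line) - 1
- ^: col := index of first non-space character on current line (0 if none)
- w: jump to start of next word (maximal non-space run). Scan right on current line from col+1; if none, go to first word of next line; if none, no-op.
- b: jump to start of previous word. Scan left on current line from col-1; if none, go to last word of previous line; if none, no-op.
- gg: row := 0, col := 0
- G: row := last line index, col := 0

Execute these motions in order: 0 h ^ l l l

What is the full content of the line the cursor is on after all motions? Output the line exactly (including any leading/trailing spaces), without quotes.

Answer: tree two rain  cat

Derivation:
After 1 (0): row=0 col=0 char='t'
After 2 (h): row=0 col=0 char='t'
After 3 (^): row=0 col=0 char='t'
After 4 (l): row=0 col=1 char='r'
After 5 (l): row=0 col=2 char='e'
After 6 (l): row=0 col=3 char='e'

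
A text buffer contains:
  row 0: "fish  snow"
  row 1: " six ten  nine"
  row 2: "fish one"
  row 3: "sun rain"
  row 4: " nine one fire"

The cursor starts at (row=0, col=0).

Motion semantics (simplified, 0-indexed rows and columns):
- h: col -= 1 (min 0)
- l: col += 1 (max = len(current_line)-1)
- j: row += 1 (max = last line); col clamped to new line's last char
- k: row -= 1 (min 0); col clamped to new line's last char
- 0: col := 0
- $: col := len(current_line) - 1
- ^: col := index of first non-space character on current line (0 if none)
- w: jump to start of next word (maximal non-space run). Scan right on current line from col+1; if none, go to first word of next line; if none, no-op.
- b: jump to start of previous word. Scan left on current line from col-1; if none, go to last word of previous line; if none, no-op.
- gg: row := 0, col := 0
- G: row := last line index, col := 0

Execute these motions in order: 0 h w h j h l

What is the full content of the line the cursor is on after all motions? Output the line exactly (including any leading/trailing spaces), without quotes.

After 1 (0): row=0 col=0 char='f'
After 2 (h): row=0 col=0 char='f'
After 3 (w): row=0 col=6 char='s'
After 4 (h): row=0 col=5 char='_'
After 5 (j): row=1 col=5 char='t'
After 6 (h): row=1 col=4 char='_'
After 7 (l): row=1 col=5 char='t'

Answer:  six ten  nine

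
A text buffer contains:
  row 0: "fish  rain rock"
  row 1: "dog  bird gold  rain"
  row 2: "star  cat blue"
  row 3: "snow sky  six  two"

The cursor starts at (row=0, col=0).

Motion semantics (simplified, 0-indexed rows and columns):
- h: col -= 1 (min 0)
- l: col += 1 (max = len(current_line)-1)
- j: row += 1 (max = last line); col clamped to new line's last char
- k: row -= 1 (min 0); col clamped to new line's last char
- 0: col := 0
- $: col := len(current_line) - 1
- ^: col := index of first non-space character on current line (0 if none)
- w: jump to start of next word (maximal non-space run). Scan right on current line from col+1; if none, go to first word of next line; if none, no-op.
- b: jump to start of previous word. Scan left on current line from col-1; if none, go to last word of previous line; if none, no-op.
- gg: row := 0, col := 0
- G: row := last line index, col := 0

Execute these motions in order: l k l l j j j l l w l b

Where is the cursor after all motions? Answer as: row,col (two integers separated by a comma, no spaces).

After 1 (l): row=0 col=1 char='i'
After 2 (k): row=0 col=1 char='i'
After 3 (l): row=0 col=2 char='s'
After 4 (l): row=0 col=3 char='h'
After 5 (j): row=1 col=3 char='_'
After 6 (j): row=2 col=3 char='r'
After 7 (j): row=3 col=3 char='w'
After 8 (l): row=3 col=4 char='_'
After 9 (l): row=3 col=5 char='s'
After 10 (w): row=3 col=10 char='s'
After 11 (l): row=3 col=11 char='i'
After 12 (b): row=3 col=10 char='s'

Answer: 3,10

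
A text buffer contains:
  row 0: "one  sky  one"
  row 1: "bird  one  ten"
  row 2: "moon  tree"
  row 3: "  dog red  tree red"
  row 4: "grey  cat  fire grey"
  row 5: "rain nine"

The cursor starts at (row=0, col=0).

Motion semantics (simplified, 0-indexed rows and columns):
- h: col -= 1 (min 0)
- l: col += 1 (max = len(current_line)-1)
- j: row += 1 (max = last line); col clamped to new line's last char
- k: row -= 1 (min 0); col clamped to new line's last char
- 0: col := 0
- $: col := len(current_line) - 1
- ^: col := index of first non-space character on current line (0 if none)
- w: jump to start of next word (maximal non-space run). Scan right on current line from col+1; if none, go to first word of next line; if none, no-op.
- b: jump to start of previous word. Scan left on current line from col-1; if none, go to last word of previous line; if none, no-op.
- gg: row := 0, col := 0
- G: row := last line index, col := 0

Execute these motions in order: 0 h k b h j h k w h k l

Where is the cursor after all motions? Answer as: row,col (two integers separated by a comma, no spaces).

After 1 (0): row=0 col=0 char='o'
After 2 (h): row=0 col=0 char='o'
After 3 (k): row=0 col=0 char='o'
After 4 (b): row=0 col=0 char='o'
After 5 (h): row=0 col=0 char='o'
After 6 (j): row=1 col=0 char='b'
After 7 (h): row=1 col=0 char='b'
After 8 (k): row=0 col=0 char='o'
After 9 (w): row=0 col=5 char='s'
After 10 (h): row=0 col=4 char='_'
After 11 (k): row=0 col=4 char='_'
After 12 (l): row=0 col=5 char='s'

Answer: 0,5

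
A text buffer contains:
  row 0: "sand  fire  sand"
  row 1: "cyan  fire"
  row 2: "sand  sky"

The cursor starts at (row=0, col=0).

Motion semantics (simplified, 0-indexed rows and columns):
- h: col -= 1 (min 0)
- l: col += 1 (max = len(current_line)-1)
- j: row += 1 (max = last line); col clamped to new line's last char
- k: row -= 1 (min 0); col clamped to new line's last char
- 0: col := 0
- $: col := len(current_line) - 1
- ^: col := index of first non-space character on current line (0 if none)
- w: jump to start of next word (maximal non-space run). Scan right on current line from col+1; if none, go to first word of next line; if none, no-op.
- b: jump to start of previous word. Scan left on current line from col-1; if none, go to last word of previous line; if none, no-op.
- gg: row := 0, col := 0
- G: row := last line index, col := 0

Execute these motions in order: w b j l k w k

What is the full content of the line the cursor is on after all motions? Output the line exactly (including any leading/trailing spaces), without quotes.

Answer: sand  fire  sand

Derivation:
After 1 (w): row=0 col=6 char='f'
After 2 (b): row=0 col=0 char='s'
After 3 (j): row=1 col=0 char='c'
After 4 (l): row=1 col=1 char='y'
After 5 (k): row=0 col=1 char='a'
After 6 (w): row=0 col=6 char='f'
After 7 (k): row=0 col=6 char='f'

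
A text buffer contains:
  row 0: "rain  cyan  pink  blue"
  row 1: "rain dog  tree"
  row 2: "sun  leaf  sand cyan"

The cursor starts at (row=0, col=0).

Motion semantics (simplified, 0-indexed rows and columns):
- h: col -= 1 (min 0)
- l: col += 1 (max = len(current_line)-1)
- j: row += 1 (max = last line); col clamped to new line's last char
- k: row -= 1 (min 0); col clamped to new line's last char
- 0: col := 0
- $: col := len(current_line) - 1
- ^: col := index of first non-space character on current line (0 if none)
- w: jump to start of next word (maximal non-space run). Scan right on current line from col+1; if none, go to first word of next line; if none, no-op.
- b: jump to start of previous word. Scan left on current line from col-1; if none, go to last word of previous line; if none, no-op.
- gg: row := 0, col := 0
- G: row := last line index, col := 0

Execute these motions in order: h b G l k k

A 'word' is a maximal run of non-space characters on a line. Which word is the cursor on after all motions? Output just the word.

Answer: rain

Derivation:
After 1 (h): row=0 col=0 char='r'
After 2 (b): row=0 col=0 char='r'
After 3 (G): row=2 col=0 char='s'
After 4 (l): row=2 col=1 char='u'
After 5 (k): row=1 col=1 char='a'
After 6 (k): row=0 col=1 char='a'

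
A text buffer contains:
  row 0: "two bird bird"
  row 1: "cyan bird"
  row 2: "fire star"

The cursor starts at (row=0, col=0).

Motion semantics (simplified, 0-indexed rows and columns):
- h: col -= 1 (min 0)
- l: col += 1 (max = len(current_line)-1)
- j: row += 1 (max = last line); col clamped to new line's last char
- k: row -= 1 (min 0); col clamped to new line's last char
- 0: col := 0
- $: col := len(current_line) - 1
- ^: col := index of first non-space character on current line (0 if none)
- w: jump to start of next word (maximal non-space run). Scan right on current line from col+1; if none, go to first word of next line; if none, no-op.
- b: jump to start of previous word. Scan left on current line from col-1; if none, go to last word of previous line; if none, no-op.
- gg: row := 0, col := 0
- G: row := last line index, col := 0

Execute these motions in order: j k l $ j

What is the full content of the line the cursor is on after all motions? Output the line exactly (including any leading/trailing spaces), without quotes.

Answer: cyan bird

Derivation:
After 1 (j): row=1 col=0 char='c'
After 2 (k): row=0 col=0 char='t'
After 3 (l): row=0 col=1 char='w'
After 4 ($): row=0 col=12 char='d'
After 5 (j): row=1 col=8 char='d'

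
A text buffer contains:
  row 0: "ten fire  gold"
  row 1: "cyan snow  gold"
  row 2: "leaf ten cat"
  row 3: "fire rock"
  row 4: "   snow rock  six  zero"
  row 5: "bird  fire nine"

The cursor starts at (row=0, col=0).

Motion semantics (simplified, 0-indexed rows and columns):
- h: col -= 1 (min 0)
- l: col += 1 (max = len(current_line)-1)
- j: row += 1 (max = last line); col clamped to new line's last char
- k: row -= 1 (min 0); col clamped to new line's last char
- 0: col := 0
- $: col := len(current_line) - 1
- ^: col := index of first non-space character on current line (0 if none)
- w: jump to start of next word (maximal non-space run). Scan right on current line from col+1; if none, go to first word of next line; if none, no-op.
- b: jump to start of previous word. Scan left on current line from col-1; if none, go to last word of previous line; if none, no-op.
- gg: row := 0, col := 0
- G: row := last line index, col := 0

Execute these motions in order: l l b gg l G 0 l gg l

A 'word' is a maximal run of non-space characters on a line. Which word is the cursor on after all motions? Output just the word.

Answer: ten

Derivation:
After 1 (l): row=0 col=1 char='e'
After 2 (l): row=0 col=2 char='n'
After 3 (b): row=0 col=0 char='t'
After 4 (gg): row=0 col=0 char='t'
After 5 (l): row=0 col=1 char='e'
After 6 (G): row=5 col=0 char='b'
After 7 (0): row=5 col=0 char='b'
After 8 (l): row=5 col=1 char='i'
After 9 (gg): row=0 col=0 char='t'
After 10 (l): row=0 col=1 char='e'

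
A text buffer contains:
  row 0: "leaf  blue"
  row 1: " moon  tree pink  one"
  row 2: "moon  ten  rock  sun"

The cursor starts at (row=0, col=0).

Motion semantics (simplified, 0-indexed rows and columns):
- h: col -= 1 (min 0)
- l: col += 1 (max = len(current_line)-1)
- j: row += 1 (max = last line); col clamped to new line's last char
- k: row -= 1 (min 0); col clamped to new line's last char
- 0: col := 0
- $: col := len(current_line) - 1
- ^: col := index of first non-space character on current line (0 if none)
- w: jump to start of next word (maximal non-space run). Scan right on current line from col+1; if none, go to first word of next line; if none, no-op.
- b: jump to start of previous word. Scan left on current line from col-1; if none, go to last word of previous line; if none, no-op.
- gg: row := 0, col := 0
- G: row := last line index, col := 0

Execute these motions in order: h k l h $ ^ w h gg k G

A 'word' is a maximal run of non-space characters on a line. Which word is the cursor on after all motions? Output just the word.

Answer: moon

Derivation:
After 1 (h): row=0 col=0 char='l'
After 2 (k): row=0 col=0 char='l'
After 3 (l): row=0 col=1 char='e'
After 4 (h): row=0 col=0 char='l'
After 5 ($): row=0 col=9 char='e'
After 6 (^): row=0 col=0 char='l'
After 7 (w): row=0 col=6 char='b'
After 8 (h): row=0 col=5 char='_'
After 9 (gg): row=0 col=0 char='l'
After 10 (k): row=0 col=0 char='l'
After 11 (G): row=2 col=0 char='m'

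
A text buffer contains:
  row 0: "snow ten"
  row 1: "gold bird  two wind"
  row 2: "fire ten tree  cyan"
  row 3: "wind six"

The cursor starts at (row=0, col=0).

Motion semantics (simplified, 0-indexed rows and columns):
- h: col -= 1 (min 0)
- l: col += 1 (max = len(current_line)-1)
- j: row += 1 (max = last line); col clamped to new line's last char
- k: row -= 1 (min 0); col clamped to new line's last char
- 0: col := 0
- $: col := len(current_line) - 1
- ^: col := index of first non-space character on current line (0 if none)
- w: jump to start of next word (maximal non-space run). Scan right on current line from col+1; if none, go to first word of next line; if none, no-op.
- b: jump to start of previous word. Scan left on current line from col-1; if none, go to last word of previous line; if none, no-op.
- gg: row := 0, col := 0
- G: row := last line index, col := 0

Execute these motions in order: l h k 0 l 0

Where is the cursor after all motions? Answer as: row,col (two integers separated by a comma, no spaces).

Answer: 0,0

Derivation:
After 1 (l): row=0 col=1 char='n'
After 2 (h): row=0 col=0 char='s'
After 3 (k): row=0 col=0 char='s'
After 4 (0): row=0 col=0 char='s'
After 5 (l): row=0 col=1 char='n'
After 6 (0): row=0 col=0 char='s'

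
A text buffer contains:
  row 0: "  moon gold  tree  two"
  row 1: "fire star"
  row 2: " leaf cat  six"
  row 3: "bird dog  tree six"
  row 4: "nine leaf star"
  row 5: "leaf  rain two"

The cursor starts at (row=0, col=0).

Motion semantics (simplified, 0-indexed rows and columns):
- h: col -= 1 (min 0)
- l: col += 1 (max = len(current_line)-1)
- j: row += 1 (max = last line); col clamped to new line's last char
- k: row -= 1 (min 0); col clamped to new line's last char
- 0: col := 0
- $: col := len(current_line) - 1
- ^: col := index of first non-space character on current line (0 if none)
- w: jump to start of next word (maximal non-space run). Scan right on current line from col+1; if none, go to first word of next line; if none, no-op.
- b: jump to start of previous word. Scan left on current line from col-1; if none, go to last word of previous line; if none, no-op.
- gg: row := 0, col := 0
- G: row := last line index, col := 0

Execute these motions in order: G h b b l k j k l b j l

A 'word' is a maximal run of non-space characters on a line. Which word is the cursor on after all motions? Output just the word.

After 1 (G): row=5 col=0 char='l'
After 2 (h): row=5 col=0 char='l'
After 3 (b): row=4 col=10 char='s'
After 4 (b): row=4 col=5 char='l'
After 5 (l): row=4 col=6 char='e'
After 6 (k): row=3 col=6 char='o'
After 7 (j): row=4 col=6 char='e'
After 8 (k): row=3 col=6 char='o'
After 9 (l): row=3 col=7 char='g'
After 10 (b): row=3 col=5 char='d'
After 11 (j): row=4 col=5 char='l'
After 12 (l): row=4 col=6 char='e'

Answer: leaf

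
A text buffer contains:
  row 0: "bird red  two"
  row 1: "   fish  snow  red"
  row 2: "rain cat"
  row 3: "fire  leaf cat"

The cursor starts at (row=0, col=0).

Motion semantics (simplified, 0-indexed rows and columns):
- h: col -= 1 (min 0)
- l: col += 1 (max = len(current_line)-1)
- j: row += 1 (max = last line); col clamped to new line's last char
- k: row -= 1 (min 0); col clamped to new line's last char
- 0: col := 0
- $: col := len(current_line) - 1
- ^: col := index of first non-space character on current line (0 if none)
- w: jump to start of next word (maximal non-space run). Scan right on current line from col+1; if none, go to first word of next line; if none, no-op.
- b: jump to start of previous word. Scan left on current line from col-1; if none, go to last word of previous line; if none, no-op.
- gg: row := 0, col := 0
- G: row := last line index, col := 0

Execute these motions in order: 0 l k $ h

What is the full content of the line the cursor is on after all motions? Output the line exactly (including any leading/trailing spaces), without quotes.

After 1 (0): row=0 col=0 char='b'
After 2 (l): row=0 col=1 char='i'
After 3 (k): row=0 col=1 char='i'
After 4 ($): row=0 col=12 char='o'
After 5 (h): row=0 col=11 char='w'

Answer: bird red  two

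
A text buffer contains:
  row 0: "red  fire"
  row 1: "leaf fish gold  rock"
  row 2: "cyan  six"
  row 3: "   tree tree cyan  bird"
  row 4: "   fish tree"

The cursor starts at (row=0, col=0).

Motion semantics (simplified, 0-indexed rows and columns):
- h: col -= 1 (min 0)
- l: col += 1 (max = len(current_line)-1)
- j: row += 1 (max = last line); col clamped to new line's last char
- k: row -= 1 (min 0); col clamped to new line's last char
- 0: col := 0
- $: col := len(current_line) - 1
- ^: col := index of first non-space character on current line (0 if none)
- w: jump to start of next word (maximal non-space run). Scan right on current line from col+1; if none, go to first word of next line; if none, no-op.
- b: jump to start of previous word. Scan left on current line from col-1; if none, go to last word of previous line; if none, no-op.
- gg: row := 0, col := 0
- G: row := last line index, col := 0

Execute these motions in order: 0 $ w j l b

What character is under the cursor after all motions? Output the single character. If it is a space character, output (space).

Answer: c

Derivation:
After 1 (0): row=0 col=0 char='r'
After 2 ($): row=0 col=8 char='e'
After 3 (w): row=1 col=0 char='l'
After 4 (j): row=2 col=0 char='c'
After 5 (l): row=2 col=1 char='y'
After 6 (b): row=2 col=0 char='c'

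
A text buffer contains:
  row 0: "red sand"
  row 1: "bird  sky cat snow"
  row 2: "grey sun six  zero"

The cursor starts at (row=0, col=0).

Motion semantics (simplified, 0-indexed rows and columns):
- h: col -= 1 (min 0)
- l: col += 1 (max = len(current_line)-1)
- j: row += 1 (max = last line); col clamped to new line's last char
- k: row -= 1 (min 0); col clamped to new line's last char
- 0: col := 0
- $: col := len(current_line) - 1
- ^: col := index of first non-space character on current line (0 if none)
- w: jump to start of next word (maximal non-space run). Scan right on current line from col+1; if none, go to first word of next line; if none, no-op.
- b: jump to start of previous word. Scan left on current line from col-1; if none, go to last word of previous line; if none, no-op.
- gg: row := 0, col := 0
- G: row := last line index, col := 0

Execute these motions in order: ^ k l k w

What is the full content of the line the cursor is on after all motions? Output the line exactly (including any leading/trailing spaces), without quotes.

Answer: red sand

Derivation:
After 1 (^): row=0 col=0 char='r'
After 2 (k): row=0 col=0 char='r'
After 3 (l): row=0 col=1 char='e'
After 4 (k): row=0 col=1 char='e'
After 5 (w): row=0 col=4 char='s'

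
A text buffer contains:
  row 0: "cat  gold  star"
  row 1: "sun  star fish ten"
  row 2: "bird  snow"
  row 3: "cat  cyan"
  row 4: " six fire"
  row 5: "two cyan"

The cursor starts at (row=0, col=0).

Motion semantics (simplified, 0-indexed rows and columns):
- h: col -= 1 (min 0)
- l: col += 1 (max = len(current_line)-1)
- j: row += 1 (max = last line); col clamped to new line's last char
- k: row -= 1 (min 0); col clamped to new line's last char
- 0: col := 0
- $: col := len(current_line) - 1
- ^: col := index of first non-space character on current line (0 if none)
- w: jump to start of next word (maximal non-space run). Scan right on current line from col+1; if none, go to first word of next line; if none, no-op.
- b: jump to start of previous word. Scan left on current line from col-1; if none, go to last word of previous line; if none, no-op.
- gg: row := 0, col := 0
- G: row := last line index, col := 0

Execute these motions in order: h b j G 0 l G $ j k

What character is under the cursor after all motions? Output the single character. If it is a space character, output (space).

Answer: r

Derivation:
After 1 (h): row=0 col=0 char='c'
After 2 (b): row=0 col=0 char='c'
After 3 (j): row=1 col=0 char='s'
After 4 (G): row=5 col=0 char='t'
After 5 (0): row=5 col=0 char='t'
After 6 (l): row=5 col=1 char='w'
After 7 (G): row=5 col=0 char='t'
After 8 ($): row=5 col=7 char='n'
After 9 (j): row=5 col=7 char='n'
After 10 (k): row=4 col=7 char='r'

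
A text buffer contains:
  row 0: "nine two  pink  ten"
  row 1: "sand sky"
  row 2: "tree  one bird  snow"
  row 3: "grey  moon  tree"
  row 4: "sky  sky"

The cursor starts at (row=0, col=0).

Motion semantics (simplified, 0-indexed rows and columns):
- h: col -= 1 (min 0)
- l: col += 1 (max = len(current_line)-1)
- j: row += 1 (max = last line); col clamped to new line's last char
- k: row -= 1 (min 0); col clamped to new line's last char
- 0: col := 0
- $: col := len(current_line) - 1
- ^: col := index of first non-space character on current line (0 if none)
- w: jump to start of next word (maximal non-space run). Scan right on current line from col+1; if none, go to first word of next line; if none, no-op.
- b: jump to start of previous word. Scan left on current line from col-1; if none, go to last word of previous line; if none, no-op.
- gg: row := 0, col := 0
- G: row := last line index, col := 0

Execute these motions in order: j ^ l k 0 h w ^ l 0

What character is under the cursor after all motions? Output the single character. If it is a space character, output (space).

After 1 (j): row=1 col=0 char='s'
After 2 (^): row=1 col=0 char='s'
After 3 (l): row=1 col=1 char='a'
After 4 (k): row=0 col=1 char='i'
After 5 (0): row=0 col=0 char='n'
After 6 (h): row=0 col=0 char='n'
After 7 (w): row=0 col=5 char='t'
After 8 (^): row=0 col=0 char='n'
After 9 (l): row=0 col=1 char='i'
After 10 (0): row=0 col=0 char='n'

Answer: n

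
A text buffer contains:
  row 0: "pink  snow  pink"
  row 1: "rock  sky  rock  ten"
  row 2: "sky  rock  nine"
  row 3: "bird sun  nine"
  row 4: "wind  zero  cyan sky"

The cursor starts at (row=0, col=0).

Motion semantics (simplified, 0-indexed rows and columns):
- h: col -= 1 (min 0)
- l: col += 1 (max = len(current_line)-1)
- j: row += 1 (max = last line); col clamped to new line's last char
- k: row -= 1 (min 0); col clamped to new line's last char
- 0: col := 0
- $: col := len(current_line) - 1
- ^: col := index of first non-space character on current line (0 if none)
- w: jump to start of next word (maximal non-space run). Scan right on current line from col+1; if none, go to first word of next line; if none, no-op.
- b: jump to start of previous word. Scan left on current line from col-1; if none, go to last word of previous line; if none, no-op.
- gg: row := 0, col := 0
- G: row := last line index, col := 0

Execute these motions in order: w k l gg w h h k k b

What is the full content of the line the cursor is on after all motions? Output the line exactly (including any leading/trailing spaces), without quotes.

After 1 (w): row=0 col=6 char='s'
After 2 (k): row=0 col=6 char='s'
After 3 (l): row=0 col=7 char='n'
After 4 (gg): row=0 col=0 char='p'
After 5 (w): row=0 col=6 char='s'
After 6 (h): row=0 col=5 char='_'
After 7 (h): row=0 col=4 char='_'
After 8 (k): row=0 col=4 char='_'
After 9 (k): row=0 col=4 char='_'
After 10 (b): row=0 col=0 char='p'

Answer: pink  snow  pink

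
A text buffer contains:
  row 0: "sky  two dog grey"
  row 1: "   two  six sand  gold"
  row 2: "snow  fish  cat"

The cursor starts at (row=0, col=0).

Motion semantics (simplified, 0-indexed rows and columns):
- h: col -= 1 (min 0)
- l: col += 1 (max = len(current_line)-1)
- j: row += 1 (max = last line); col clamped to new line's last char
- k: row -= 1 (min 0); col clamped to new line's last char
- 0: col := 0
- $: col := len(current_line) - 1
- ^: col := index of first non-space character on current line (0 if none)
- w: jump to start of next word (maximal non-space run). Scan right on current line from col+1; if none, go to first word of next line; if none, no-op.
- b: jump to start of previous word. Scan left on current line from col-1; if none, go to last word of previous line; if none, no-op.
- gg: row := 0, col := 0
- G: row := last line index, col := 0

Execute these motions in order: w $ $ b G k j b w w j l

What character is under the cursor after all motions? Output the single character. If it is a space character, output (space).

After 1 (w): row=0 col=5 char='t'
After 2 ($): row=0 col=16 char='y'
After 3 ($): row=0 col=16 char='y'
After 4 (b): row=0 col=13 char='g'
After 5 (G): row=2 col=0 char='s'
After 6 (k): row=1 col=0 char='_'
After 7 (j): row=2 col=0 char='s'
After 8 (b): row=1 col=18 char='g'
After 9 (w): row=2 col=0 char='s'
After 10 (w): row=2 col=6 char='f'
After 11 (j): row=2 col=6 char='f'
After 12 (l): row=2 col=7 char='i'

Answer: i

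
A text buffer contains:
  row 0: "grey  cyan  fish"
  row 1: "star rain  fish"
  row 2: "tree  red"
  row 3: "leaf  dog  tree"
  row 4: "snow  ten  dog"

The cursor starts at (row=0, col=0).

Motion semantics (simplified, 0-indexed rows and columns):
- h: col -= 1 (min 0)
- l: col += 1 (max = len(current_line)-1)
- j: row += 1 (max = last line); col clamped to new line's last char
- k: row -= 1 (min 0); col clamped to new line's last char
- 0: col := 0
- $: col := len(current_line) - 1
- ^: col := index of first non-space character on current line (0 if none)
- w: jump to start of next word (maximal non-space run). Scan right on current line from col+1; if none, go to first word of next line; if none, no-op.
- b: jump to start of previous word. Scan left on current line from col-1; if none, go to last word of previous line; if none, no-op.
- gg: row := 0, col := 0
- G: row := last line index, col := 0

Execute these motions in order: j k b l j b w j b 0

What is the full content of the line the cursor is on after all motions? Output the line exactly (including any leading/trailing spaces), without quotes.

Answer: tree  red

Derivation:
After 1 (j): row=1 col=0 char='s'
After 2 (k): row=0 col=0 char='g'
After 3 (b): row=0 col=0 char='g'
After 4 (l): row=0 col=1 char='r'
After 5 (j): row=1 col=1 char='t'
After 6 (b): row=1 col=0 char='s'
After 7 (w): row=1 col=5 char='r'
After 8 (j): row=2 col=5 char='_'
After 9 (b): row=2 col=0 char='t'
After 10 (0): row=2 col=0 char='t'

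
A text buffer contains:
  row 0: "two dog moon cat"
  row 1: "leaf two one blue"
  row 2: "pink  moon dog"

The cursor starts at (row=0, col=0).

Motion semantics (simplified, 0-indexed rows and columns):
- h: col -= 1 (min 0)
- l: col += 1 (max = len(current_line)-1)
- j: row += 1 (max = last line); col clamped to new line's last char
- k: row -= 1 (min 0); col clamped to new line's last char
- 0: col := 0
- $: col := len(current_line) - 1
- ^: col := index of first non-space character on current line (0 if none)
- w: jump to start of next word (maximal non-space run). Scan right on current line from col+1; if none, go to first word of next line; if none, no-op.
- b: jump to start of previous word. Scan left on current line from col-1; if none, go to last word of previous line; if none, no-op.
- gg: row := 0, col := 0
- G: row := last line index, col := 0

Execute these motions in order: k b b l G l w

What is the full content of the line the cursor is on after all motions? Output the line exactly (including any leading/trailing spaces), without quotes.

Answer: pink  moon dog

Derivation:
After 1 (k): row=0 col=0 char='t'
After 2 (b): row=0 col=0 char='t'
After 3 (b): row=0 col=0 char='t'
After 4 (l): row=0 col=1 char='w'
After 5 (G): row=2 col=0 char='p'
After 6 (l): row=2 col=1 char='i'
After 7 (w): row=2 col=6 char='m'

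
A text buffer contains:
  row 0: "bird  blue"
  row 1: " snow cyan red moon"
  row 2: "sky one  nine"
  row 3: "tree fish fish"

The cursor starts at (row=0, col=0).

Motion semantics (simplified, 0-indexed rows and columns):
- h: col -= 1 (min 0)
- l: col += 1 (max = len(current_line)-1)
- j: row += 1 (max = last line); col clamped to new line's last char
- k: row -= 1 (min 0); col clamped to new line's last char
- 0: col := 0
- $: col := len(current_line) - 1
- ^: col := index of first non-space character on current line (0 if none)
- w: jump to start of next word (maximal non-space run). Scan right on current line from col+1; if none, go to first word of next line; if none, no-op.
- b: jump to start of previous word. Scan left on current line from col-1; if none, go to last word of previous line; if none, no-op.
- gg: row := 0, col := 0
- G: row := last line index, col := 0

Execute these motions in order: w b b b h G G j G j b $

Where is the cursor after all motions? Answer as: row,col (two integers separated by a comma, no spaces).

After 1 (w): row=0 col=6 char='b'
After 2 (b): row=0 col=0 char='b'
After 3 (b): row=0 col=0 char='b'
After 4 (b): row=0 col=0 char='b'
After 5 (h): row=0 col=0 char='b'
After 6 (G): row=3 col=0 char='t'
After 7 (G): row=3 col=0 char='t'
After 8 (j): row=3 col=0 char='t'
After 9 (G): row=3 col=0 char='t'
After 10 (j): row=3 col=0 char='t'
After 11 (b): row=2 col=9 char='n'
After 12 ($): row=2 col=12 char='e'

Answer: 2,12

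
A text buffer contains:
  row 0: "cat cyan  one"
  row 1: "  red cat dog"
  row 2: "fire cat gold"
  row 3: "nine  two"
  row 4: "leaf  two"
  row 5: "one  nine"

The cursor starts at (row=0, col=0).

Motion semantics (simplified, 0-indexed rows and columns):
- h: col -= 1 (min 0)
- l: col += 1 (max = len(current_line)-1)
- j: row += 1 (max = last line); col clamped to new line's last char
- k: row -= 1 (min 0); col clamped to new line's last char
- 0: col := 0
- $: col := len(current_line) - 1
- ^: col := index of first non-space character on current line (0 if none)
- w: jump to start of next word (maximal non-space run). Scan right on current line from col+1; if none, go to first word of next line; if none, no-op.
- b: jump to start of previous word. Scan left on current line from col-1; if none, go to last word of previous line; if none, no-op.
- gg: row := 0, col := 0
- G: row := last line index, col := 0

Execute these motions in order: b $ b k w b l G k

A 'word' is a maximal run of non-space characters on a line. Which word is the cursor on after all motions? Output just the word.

Answer: leaf

Derivation:
After 1 (b): row=0 col=0 char='c'
After 2 ($): row=0 col=12 char='e'
After 3 (b): row=0 col=10 char='o'
After 4 (k): row=0 col=10 char='o'
After 5 (w): row=1 col=2 char='r'
After 6 (b): row=0 col=10 char='o'
After 7 (l): row=0 col=11 char='n'
After 8 (G): row=5 col=0 char='o'
After 9 (k): row=4 col=0 char='l'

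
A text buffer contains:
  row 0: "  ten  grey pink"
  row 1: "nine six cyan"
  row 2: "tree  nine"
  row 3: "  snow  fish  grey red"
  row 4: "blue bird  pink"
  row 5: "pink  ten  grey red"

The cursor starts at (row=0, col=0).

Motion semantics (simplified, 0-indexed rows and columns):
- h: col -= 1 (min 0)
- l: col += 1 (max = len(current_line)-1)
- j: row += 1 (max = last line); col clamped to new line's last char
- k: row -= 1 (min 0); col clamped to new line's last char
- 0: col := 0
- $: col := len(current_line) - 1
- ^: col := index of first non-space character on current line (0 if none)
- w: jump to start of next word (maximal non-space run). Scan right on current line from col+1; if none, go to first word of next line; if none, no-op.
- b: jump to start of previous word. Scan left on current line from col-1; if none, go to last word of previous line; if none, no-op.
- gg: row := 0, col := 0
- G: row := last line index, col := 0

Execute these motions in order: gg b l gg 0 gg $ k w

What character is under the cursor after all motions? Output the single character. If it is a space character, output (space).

Answer: n

Derivation:
After 1 (gg): row=0 col=0 char='_'
After 2 (b): row=0 col=0 char='_'
After 3 (l): row=0 col=1 char='_'
After 4 (gg): row=0 col=0 char='_'
After 5 (0): row=0 col=0 char='_'
After 6 (gg): row=0 col=0 char='_'
After 7 ($): row=0 col=15 char='k'
After 8 (k): row=0 col=15 char='k'
After 9 (w): row=1 col=0 char='n'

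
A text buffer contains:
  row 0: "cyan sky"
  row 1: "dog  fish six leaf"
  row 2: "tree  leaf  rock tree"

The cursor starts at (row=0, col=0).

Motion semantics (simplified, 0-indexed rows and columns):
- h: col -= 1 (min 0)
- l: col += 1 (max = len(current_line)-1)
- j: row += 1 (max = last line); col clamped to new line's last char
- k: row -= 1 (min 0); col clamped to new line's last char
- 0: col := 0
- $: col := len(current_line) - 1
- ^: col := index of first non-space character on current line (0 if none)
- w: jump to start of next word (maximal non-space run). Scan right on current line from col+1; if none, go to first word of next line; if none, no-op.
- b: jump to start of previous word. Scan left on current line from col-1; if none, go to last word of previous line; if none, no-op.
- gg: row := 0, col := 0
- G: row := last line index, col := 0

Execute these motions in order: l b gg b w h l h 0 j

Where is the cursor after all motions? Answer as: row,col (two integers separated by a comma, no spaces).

Answer: 1,0

Derivation:
After 1 (l): row=0 col=1 char='y'
After 2 (b): row=0 col=0 char='c'
After 3 (gg): row=0 col=0 char='c'
After 4 (b): row=0 col=0 char='c'
After 5 (w): row=0 col=5 char='s'
After 6 (h): row=0 col=4 char='_'
After 7 (l): row=0 col=5 char='s'
After 8 (h): row=0 col=4 char='_'
After 9 (0): row=0 col=0 char='c'
After 10 (j): row=1 col=0 char='d'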